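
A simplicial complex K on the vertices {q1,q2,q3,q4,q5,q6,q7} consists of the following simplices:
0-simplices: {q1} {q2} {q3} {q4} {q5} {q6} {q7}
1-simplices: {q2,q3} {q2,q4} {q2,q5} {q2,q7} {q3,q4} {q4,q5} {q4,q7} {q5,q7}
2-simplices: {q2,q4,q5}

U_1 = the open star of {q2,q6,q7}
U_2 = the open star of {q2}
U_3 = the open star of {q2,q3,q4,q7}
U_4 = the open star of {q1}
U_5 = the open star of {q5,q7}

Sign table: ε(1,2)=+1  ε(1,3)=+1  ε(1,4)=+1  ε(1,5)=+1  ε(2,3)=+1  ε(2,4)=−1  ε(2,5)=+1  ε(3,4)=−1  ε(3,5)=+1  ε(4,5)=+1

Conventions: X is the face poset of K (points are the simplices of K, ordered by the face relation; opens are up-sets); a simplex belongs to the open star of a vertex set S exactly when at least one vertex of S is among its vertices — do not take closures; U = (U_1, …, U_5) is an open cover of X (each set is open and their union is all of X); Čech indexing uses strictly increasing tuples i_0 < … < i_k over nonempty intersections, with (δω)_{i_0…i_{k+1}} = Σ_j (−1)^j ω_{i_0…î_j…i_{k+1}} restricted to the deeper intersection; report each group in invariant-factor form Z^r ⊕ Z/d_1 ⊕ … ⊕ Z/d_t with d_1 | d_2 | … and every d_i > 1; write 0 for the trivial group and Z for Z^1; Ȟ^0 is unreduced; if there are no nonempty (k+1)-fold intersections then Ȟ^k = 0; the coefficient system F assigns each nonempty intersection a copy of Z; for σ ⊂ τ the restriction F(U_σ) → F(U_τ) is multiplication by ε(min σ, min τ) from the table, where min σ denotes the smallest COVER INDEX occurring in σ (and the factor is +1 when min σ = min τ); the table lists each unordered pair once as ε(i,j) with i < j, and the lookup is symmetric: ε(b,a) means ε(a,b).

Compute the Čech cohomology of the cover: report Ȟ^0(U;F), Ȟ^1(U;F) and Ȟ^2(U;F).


Ȟ^0 ≅ Z^2, Ȟ^1 ≅ 0, Ȟ^2 ≅ 0

nerve simplices:
  U1={{q2},{q6},{q7},{q2,q3},{q2,q4},{q2,q5},{q2,q7},{q4,q7},{q5,q7},{q2,q4,q5}} U2={{q2},{q2,q3},{q2,q4},{q2,q5},{q2,q7},{q2,q4,q5}} U3={{q2},{q3},{q4},{q7},{q2,q3},{q2,q4},{q2,q5},{q2,q7},{q3,q4},{q4,q5},{q4,q7},{q5,q7},{q2,q4,q5}} U4={{q1}} U5={{q5},{q7},{q2,q5},{q2,q7},{q4,q5},{q4,q7},{q5,q7},{q2,q4,q5}}
  U12={{q2},{q2,q3},{q2,q4},{q2,q5},{q2,q7},{q2,q4,q5}} U13={{q2},{q7},{q2,q3},{q2,q4},{q2,q5},{q2,q7},{q4,q7},{q5,q7},{q2,q4,q5}} U15={{q7},{q2,q5},{q2,q7},{q4,q7},{q5,q7},{q2,q4,q5}} U23={{q2},{q2,q3},{q2,q4},{q2,q5},{q2,q7},{q2,q4,q5}} U25={{q2,q5},{q2,q7},{q2,q4,q5}} U35={{q7},{q2,q5},{q2,q7},{q4,q5},{q4,q7},{q5,q7},{q2,q4,q5}}
  U123={{q2},{q2,q3},{q2,q4},{q2,q5},{q2,q7},{q2,q4,q5}} U125={{q2,q5},{q2,q7},{q2,q4,q5}} U135={{q7},{q2,q5},{q2,q7},{q4,q7},{q5,q7},{q2,q4,q5}} U235={{q2,q5},{q2,q7},{q2,q4,q5}}
  U1235={{q2,q5},{q2,q7},{q2,q4,q5}}
C dims 5,6,4,1; δ0: rk 3, SNF 1^3; δ1: rk 3, SNF 1^3; δ2: rk 1, SNF 1^1
degree 0: 5−3−0 = 2 → Ȟ^0 ≅ Z^2
degree 1: 6−3−3 = 0 → Ȟ^1 ≅ 0
degree 2: 4−1−3 = 0 → Ȟ^2 ≅ 0


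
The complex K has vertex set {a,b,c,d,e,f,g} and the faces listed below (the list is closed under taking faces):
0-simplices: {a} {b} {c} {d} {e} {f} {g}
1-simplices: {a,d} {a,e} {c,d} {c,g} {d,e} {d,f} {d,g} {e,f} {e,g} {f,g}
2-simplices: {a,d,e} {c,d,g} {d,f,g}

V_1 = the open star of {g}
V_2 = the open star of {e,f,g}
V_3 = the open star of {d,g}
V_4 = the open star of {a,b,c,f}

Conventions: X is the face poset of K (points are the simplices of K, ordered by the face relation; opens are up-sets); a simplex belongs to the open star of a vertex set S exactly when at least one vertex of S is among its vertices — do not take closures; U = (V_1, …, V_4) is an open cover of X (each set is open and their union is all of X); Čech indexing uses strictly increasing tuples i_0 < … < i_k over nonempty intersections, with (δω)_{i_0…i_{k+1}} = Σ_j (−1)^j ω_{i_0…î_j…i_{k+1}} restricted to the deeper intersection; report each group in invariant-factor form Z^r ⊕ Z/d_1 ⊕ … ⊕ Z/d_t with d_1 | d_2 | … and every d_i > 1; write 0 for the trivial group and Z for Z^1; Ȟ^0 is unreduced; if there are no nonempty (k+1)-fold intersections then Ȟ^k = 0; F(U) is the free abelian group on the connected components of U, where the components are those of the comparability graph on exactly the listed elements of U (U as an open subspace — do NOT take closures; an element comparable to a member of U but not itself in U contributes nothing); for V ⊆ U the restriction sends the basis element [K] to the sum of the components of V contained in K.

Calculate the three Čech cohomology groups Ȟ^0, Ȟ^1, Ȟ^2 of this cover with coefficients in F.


nerve simplices:
  V1={{g},{c,g},{d,g},{e,g},{f,g},{c,d,g},{d,f,g}} V2={{e},{f},{g},{a,e},{c,g},{d,e},{d,f},{d,g},{e,f},{e,g},{f,g},{a,d,e},{c,d,g},{d,f,g}} V3={{d},{g},{a,d},{c,d},{c,g},{d,e},{d,f},{d,g},{e,g},{f,g},{a,d,e},{c,d,g},{d,f,g}} V4={{a},{b},{c},{f},{a,d},{a,e},{c,d},{c,g},{d,f},{e,f},{f,g},{a,d,e},{c,d,g},{d,f,g}}
  V12={{g},{c,g},{d,g},{e,g},{f,g},{c,d,g},{d,f,g}} V13={{g},{c,g},{d,g},{e,g},{f,g},{c,d,g},{d,f,g}} V14={{c,g},{f,g},{c,d,g},{d,f,g}} V23={{g},{c,g},{d,e},{d,f},{d,g},{e,g},{f,g},{a,d,e},{c,d,g},{d,f,g}} V24={{f},{a,e},{c,g},{d,f},{e,f},{f,g},{a,d,e},{c,d,g},{d,f,g}} V34={{a,d},{c,d},{c,g},{d,f},{f,g},{a,d,e},{c,d,g},{d,f,g}}
  V123={{g},{c,g},{d,g},{e,g},{f,g},{c,d,g},{d,f,g}} V124={{c,g},{f,g},{c,d,g},{d,f,g}} V134={{c,g},{f,g},{c,d,g},{d,f,g}} V234={{c,g},{d,f},{f,g},{a,d,e},{c,d,g},{d,f,g}}
  V1234={{c,g},{f,g},{c,d,g},{d,f,g}}
components per intersection:
  V1: {{g},{c,g},{d,g},{e,g},{f,g},{c,d,g},{d,f,g}}
  V2: {{e},{f},{g},{a,e},{c,g},{d,e},{d,f},{d,g},{e,f},{e,g},{f,g},{a,d,e},{c,d,g},{d,f,g}}
  V3: {{d},{g},{a,d},{c,d},{c,g},{d,e},{d,f},{d,g},{e,g},{f,g},{a,d,e},{c,d,g},{d,f,g}}
  V4: {{a},{a,d},{a,e},{a,d,e}} {{b}} {{c},{c,d},{c,g},{c,d,g}} {{f},{d,f},{e,f},{f,g},{d,f,g}}
  V12: {{g},{c,g},{d,g},{e,g},{f,g},{c,d,g},{d,f,g}}
  V13: {{g},{c,g},{d,g},{e,g},{f,g},{c,d,g},{d,f,g}}
  V14: {{c,g},{c,d,g}} {{f,g},{d,f,g}}
  V23: {{g},{c,g},{d,f},{d,g},{e,g},{f,g},{c,d,g},{d,f,g}} {{d,e},{a,d,e}}
  V24: {{f},{d,f},{e,f},{f,g},{d,f,g}} {{a,e},{a,d,e}} {{c,g},{c,d,g}}
  V34: {{a,d},{a,d,e}} {{c,d},{c,g},{c,d,g}} {{d,f},{f,g},{d,f,g}}
  V123: {{g},{c,g},{d,g},{e,g},{f,g},{c,d,g},{d,f,g}}
  V124: {{c,g},{c,d,g}} {{f,g},{d,f,g}}
  V134: {{c,g},{c,d,g}} {{f,g},{d,f,g}}
  V234: {{c,g},{c,d,g}} {{d,f},{f,g},{d,f,g}} {{a,d,e}}
  V1234: {{c,g},{c,d,g}} {{f,g},{d,f,g}}
C dims 7,12,8,2; δ0: rk 5, SNF 1^5; δ1: rk 6, SNF 1^6; δ2: rk 2, SNF 1^2
degree 0: 7−5−0 = 2 → Ȟ^0 ≅ Z^2
degree 1: 12−6−5 = 1 → Ȟ^1 ≅ Z
degree 2: 8−2−6 = 0 → Ȟ^2 ≅ 0

Ȟ^0 ≅ Z^2,  Ȟ^1 ≅ Z,  Ȟ^2 ≅ 0


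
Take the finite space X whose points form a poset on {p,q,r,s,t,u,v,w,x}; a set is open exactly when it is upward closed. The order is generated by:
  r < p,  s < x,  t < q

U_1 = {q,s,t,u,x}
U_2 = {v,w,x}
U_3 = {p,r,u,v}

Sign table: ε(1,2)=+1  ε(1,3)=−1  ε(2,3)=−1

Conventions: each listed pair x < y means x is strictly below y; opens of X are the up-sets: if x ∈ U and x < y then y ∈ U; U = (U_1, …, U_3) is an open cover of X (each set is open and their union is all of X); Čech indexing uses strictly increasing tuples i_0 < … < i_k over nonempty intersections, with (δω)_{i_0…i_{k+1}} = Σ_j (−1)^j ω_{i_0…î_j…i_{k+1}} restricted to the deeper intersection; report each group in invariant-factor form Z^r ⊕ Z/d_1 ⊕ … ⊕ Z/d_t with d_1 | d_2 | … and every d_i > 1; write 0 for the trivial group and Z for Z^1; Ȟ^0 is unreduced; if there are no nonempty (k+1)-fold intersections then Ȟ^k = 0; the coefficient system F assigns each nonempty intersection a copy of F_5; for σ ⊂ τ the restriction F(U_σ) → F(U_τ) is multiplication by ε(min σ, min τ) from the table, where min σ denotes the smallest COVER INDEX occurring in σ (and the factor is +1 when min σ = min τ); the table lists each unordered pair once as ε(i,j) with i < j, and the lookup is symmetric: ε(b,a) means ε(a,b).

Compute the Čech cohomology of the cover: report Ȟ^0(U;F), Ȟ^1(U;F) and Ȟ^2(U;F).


Ȟ^0(U;F) ≅ Z/5, Ȟ^1(U;F) ≅ Z/5 and Ȟ^2(U;F) ≅ 0

nerve of the cover:
  U12={x} U13={u} U23={v}
C dims 3,3; δ0: rk_F5 2
Ȟ^0 = (3 − 2) − 0 = 1, so Ȟ^0 ≅ Z/5
Ȟ^1 = (3 − 0) − 2 = 1, so Ȟ^1 ≅ Z/5
Ȟ^2 = (0 − 0) − 0 = 0, so Ȟ^2 ≅ 0


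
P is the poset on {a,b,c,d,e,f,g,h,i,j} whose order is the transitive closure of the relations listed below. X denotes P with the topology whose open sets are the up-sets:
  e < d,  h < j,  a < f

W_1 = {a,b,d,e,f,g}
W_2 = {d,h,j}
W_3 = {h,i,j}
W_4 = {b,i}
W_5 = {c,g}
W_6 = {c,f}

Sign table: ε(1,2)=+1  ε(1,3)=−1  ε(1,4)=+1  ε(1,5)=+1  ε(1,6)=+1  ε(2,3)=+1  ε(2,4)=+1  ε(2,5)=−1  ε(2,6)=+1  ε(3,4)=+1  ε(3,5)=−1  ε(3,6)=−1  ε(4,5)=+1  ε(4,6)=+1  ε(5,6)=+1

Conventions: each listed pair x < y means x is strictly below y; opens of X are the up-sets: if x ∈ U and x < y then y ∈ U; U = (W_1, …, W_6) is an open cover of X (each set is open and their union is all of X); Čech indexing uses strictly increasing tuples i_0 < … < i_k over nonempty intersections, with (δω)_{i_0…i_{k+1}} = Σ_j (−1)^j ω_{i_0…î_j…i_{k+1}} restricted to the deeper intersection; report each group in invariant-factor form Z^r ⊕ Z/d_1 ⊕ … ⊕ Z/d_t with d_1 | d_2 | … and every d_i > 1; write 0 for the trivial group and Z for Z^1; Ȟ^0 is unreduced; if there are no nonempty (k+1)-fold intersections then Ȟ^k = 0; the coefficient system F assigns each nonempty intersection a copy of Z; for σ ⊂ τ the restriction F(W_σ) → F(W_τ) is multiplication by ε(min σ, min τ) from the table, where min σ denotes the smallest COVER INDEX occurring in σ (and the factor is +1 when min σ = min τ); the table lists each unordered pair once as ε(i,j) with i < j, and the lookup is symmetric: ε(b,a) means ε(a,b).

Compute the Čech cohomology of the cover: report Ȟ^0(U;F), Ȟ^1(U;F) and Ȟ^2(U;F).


Ȟ^0(U;F) ≅ Z,  Ȟ^1(U;F) ≅ Z^2,  Ȟ^2(U;F) ≅ 0

nerve of the cover:
  W12={d} W14={b} W15={g} W16={f} W23={h,j} W34={i} W56={c}
C dims 6,7; δ0: rk 5, SNF 1^5
Ȟ^0 = (6 − 5) − 0 = 1, so Ȟ^0 ≅ Z
Ȟ^1 = (7 − 0) − 5 = 2, so Ȟ^1 ≅ Z^2
Ȟ^2 = (0 − 0) − 0 = 0, so Ȟ^2 ≅ 0


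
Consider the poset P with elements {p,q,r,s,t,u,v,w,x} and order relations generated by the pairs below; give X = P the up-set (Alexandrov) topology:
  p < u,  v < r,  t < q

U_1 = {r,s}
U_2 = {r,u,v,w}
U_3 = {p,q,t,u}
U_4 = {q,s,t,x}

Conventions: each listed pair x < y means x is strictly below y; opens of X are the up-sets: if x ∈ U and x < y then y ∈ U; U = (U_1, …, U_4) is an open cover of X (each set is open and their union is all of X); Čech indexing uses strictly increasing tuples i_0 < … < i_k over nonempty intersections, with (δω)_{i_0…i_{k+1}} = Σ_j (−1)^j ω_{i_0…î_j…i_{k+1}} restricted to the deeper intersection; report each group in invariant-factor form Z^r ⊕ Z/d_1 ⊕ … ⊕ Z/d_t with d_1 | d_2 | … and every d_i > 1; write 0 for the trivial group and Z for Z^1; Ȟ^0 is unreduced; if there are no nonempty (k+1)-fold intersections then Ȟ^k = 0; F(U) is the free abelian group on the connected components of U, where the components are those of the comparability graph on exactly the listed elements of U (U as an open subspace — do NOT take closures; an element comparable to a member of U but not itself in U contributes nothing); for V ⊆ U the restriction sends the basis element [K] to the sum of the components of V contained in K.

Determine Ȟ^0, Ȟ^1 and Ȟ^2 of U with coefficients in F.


Ȟ^0 ≅ Z^6,  Ȟ^1 ≅ 0,  Ȟ^2 ≅ 0

nonempty overlaps:
  U12={r} U14={s} U23={u} U34={q,t}
components per intersection:
  U1: {r} {s}
  U2: {r,v} {u} {w}
  U3: {p,u} {q,t}
  U4: {q,t} {s} {x}
  U12: {r}
  U14: {s}
  U23: {u}
  U34: {q,t}
C dims 10,4; δ0: rk 4, SNF 1^4
degree 0: 10−4−0 = 6 → Ȟ^0 ≅ Z^6
degree 1: 4−0−4 = 0 → Ȟ^1 ≅ 0
degree 2: 0−0−0 = 0 → Ȟ^2 ≅ 0


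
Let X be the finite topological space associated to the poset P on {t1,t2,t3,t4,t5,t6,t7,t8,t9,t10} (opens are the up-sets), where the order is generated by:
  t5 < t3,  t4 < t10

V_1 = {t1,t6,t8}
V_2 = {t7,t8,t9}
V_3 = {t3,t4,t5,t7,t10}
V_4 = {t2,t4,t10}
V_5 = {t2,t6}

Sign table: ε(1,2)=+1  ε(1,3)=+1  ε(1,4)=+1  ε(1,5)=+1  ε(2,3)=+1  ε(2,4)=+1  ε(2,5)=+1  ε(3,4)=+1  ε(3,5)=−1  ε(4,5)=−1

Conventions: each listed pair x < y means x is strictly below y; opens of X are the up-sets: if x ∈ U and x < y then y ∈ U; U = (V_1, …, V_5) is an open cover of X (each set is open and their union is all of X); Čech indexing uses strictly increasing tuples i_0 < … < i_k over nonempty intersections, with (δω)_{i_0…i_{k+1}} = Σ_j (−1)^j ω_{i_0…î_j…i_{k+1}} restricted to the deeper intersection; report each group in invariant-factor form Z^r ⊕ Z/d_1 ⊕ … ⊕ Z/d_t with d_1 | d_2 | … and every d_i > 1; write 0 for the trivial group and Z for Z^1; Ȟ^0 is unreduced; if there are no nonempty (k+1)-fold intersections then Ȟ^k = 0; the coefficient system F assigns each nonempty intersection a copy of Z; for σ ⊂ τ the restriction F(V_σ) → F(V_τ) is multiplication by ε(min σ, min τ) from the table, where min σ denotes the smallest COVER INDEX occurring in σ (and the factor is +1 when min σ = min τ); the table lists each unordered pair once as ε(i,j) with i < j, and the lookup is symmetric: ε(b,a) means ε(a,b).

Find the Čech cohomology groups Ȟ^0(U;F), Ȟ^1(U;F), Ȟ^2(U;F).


Ȟ^0 = 0,  Ȟ^1 = Z/2,  Ȟ^2 = 0

nerve of the cover:
  V12={t8} V15={t6} V23={t7} V34={t4,t10} V45={t2}
C dims 5,5; δ0: rk 5, SNF 1^4·2
Ȟ^0 = (5 − 5) − 0 = 0, so Ȟ^0 ≅ 0
Ȟ^1 = (5 − 0) − 5 = 0 plus torsion [2], so Ȟ^1 ≅ Z/2
Ȟ^2 = (0 − 0) − 0 = 0, so Ȟ^2 ≅ 0


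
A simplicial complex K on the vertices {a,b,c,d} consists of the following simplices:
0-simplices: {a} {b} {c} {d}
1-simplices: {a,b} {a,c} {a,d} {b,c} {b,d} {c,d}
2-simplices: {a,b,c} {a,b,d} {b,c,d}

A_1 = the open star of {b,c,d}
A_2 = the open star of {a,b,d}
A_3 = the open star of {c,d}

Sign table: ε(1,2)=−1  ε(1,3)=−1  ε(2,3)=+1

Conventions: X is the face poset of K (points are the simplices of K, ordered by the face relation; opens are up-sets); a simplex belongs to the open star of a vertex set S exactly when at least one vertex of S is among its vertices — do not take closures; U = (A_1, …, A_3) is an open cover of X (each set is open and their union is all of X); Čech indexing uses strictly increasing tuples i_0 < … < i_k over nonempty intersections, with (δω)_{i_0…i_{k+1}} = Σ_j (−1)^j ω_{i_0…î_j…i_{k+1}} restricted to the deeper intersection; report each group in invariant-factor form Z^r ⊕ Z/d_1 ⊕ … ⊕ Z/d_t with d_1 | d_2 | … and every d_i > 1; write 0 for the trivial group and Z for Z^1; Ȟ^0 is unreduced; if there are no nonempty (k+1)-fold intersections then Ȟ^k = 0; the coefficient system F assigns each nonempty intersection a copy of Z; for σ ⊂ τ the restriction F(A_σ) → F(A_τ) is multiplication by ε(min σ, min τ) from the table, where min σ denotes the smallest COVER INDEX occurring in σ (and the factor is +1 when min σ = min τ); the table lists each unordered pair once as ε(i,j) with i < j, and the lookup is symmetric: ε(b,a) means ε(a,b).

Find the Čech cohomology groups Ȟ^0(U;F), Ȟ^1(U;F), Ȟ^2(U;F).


nerve of the cover:
  A1={{b},{c},{d},{a,b},{a,c},{a,d},{b,c},{b,d},{c,d},{a,b,c},{a,b,d},{b,c,d}} A2={{a},{b},{d},{a,b},{a,c},{a,d},{b,c},{b,d},{c,d},{a,b,c},{a,b,d},{b,c,d}} A3={{c},{d},{a,c},{a,d},{b,c},{b,d},{c,d},{a,b,c},{a,b,d},{b,c,d}}
  A12={{b},{d},{a,b},{a,c},{a,d},{b,c},{b,d},{c,d},{a,b,c},{a,b,d},{b,c,d}} A13={{c},{d},{a,c},{a,d},{b,c},{b,d},{c,d},{a,b,c},{a,b,d},{b,c,d}} A23={{d},{a,c},{a,d},{b,c},{b,d},{c,d},{a,b,c},{a,b,d},{b,c,d}}
  A123={{d},{a,c},{a,d},{b,c},{b,d},{c,d},{a,b,c},{a,b,d},{b,c,d}}
C dims 3,3,1; δ0: rk 2, SNF 1^2; δ1: rk 1, SNF 1^1
Ȟ^0 = (3 − 2) − 0 = 1, so Ȟ^0 ≅ Z
Ȟ^1 = (3 − 1) − 2 = 0, so Ȟ^1 ≅ 0
Ȟ^2 = (1 − 0) − 1 = 0, so Ȟ^2 ≅ 0

Ȟ^0 = Z; Ȟ^1 = 0; Ȟ^2 = 0


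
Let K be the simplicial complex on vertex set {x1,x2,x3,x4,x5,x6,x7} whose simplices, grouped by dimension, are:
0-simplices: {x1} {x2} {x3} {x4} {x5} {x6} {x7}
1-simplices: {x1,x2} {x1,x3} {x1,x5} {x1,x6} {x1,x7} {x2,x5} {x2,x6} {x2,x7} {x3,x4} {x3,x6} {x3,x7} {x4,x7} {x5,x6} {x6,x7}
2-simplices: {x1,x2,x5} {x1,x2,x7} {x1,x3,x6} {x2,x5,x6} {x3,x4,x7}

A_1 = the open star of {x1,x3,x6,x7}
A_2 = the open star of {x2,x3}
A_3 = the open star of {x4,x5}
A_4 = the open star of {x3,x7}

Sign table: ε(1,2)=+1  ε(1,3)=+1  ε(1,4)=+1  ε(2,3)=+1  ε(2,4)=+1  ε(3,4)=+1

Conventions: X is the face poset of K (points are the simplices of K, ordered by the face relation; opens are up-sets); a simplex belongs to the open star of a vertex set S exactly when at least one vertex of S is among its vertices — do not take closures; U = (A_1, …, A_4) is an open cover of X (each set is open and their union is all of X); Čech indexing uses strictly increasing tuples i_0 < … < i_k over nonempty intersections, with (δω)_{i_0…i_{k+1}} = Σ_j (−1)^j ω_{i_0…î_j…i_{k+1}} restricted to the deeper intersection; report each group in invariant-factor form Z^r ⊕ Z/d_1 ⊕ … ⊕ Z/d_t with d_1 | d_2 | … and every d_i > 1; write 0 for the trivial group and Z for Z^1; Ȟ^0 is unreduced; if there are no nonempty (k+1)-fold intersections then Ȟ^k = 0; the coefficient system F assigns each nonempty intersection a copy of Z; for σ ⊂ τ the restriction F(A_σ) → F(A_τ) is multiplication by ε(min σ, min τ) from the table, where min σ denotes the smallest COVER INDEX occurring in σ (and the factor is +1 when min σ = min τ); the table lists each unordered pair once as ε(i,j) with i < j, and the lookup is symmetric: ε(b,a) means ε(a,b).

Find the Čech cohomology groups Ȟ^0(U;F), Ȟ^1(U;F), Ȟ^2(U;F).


Ȟ^0 ≅ Z,  Ȟ^1 ≅ 0,  Ȟ^2 ≅ 0

cover nerve:
  A1={{x1},{x3},{x6},{x7},{x1,x2},{x1,x3},{x1,x5},{x1,x6},{x1,x7},{x2,x6},{x2,x7},{x3,x4},{x3,x6},{x3,x7},{x4,x7},{x5,x6},{x6,x7},{x1,x2,x5},{x1,x2,x7},{x1,x3,x6},{x2,x5,x6},{x3,x4,x7}} A2={{x2},{x3},{x1,x2},{x1,x3},{x2,x5},{x2,x6},{x2,x7},{x3,x4},{x3,x6},{x3,x7},{x1,x2,x5},{x1,x2,x7},{x1,x3,x6},{x2,x5,x6},{x3,x4,x7}} A3={{x4},{x5},{x1,x5},{x2,x5},{x3,x4},{x4,x7},{x5,x6},{x1,x2,x5},{x2,x5,x6},{x3,x4,x7}} A4={{x3},{x7},{x1,x3},{x1,x7},{x2,x7},{x3,x4},{x3,x6},{x3,x7},{x4,x7},{x6,x7},{x1,x2,x7},{x1,x3,x6},{x3,x4,x7}}
  A12={{x3},{x1,x2},{x1,x3},{x2,x6},{x2,x7},{x3,x4},{x3,x6},{x3,x7},{x1,x2,x5},{x1,x2,x7},{x1,x3,x6},{x2,x5,x6},{x3,x4,x7}} A13={{x1,x5},{x3,x4},{x4,x7},{x5,x6},{x1,x2,x5},{x2,x5,x6},{x3,x4,x7}} A14={{x3},{x7},{x1,x3},{x1,x7},{x2,x7},{x3,x4},{x3,x6},{x3,x7},{x4,x7},{x6,x7},{x1,x2,x7},{x1,x3,x6},{x3,x4,x7}} A23={{x2,x5},{x3,x4},{x1,x2,x5},{x2,x5,x6},{x3,x4,x7}} A24={{x3},{x1,x3},{x2,x7},{x3,x4},{x3,x6},{x3,x7},{x1,x2,x7},{x1,x3,x6},{x3,x4,x7}} A34={{x3,x4},{x4,x7},{x3,x4,x7}}
  A123={{x3,x4},{x1,x2,x5},{x2,x5,x6},{x3,x4,x7}} A124={{x3},{x1,x3},{x2,x7},{x3,x4},{x3,x6},{x3,x7},{x1,x2,x7},{x1,x3,x6},{x3,x4,x7}} A134={{x3,x4},{x4,x7},{x3,x4,x7}} A234={{x3,x4},{x3,x4,x7}}
  A1234={{x3,x4},{x3,x4,x7}}
C dims 4,6,4,1; δ0: rk 3, SNF 1^3; δ1: rk 3, SNF 1^3; δ2: rk 1, SNF 1^1
Ȟ^0: (4−3)−0=1 ⇒ Z
Ȟ^1: (6−3)−3=0 ⇒ 0
Ȟ^2: (4−1)−3=0 ⇒ 0


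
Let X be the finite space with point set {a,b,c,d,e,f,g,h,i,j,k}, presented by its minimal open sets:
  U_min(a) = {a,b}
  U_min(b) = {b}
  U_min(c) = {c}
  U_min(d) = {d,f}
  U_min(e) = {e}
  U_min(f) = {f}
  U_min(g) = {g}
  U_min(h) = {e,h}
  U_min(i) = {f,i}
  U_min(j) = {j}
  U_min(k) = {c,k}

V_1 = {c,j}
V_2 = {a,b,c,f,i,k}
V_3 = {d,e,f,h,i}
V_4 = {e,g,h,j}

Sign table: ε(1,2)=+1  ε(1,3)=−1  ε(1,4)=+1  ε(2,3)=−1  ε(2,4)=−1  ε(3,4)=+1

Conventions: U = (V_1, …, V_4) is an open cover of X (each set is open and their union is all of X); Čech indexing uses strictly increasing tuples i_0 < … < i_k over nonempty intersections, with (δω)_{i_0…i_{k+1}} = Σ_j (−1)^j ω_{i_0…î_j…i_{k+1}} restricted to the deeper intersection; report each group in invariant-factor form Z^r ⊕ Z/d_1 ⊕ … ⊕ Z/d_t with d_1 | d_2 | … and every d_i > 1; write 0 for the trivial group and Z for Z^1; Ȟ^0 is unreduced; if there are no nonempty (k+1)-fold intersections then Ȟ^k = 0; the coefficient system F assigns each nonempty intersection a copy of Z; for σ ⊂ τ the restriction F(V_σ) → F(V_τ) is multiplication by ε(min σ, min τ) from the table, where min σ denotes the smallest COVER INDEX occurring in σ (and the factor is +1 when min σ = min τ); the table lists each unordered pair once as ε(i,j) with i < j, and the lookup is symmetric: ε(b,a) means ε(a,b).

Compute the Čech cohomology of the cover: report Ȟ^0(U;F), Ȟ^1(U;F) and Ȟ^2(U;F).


Ȟ^0 = 0,  Ȟ^1 = Z/2,  Ȟ^2 = 0

cover nerve:
  V12={c} V14={j} V23={f,i} V34={e,h}
C dims 4,4; δ0: rk 4, SNF 1^3·2
Ȟ^0: (4−4)−0=0 ⇒ 0
Ȟ^1: (4−0)−4=0 plus torsion [2] ⇒ Z/2
Ȟ^2: (0−0)−0=0 ⇒ 0


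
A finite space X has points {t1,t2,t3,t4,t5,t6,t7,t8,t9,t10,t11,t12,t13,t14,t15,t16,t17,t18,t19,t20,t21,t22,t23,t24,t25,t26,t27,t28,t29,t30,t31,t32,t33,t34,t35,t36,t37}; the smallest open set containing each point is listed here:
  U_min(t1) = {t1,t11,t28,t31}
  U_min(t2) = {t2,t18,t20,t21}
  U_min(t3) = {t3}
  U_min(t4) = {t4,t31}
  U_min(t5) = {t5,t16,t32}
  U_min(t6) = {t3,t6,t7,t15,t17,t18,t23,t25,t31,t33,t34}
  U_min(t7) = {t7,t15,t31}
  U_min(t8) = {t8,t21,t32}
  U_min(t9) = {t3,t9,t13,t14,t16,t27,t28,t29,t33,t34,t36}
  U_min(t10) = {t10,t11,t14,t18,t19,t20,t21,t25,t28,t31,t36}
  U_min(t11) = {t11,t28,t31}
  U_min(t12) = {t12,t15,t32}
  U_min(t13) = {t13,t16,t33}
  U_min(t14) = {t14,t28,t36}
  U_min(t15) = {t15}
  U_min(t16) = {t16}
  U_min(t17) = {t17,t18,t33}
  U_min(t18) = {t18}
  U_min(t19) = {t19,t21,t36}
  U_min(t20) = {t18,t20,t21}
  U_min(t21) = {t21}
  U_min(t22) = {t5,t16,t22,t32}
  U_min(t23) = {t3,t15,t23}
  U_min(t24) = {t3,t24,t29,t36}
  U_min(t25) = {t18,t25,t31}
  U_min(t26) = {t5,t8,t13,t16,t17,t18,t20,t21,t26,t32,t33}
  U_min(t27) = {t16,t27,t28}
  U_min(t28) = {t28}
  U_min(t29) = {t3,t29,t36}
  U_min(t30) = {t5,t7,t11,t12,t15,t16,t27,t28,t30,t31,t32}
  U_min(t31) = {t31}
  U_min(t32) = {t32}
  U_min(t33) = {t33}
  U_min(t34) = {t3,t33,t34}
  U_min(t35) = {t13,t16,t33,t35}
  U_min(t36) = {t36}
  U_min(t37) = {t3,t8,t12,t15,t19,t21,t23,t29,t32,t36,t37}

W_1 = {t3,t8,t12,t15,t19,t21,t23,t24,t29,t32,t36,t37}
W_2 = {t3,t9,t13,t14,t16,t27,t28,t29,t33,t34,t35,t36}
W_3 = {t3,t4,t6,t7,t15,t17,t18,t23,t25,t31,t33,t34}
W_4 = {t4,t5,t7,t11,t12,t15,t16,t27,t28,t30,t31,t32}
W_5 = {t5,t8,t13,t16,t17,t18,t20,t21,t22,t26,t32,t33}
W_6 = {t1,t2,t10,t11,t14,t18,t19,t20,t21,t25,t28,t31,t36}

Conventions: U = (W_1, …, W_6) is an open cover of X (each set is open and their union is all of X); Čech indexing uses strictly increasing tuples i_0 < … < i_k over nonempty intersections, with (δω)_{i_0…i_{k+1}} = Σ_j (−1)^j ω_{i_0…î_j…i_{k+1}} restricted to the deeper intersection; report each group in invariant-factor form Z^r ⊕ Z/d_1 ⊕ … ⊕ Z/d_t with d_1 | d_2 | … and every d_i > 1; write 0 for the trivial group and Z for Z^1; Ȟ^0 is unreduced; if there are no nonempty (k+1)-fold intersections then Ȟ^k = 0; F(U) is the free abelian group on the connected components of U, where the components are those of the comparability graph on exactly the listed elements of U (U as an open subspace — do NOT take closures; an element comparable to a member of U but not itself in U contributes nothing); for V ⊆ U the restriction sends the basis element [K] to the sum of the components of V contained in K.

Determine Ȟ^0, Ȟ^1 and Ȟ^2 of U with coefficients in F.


intersection data:
  W12={t3,t29,t36} W13={t3,t15,t23} W14={t12,t15,t32} W15={t8,t21,t32} W16={t19,t21,t36} W23={t3,t33,t34} W24={t16,t27,t28} W25={t13,t16,t33} W26={t14,t28,t36} W34={t4,t7,t15,t31} W35={t17,t18,t33} W36={t18,t25,t31} W45={t5,t16,t32} W46={t11,t28,t31} W56={t18,t20,t21}
  W123={t3} W126={t36} W134={t15} W145={t32} W156={t21} W235={t33} W245={t16} W246={t28} W346={t31} W356={t18}
components per intersection:
  W1: {t3,t8,t12,t15,t19,t21,t23,t24,t29,t32,t36,t37}
  W2: {t3,t9,t13,t14,t16,t27,t28,t29,t33,t34,t35,t36}
  W3: {t3,t4,t6,t7,t15,t17,t18,t23,t25,t31,t33,t34}
  W4: {t4,t5,t7,t11,t12,t15,t16,t27,t28,t30,t31,t32}
  W5: {t5,t8,t13,t16,t17,t18,t20,t21,t22,t26,t32,t33}
  W6: {t1,t2,t10,t11,t14,t18,t19,t20,t21,t25,t28,t31,t36}
  W12: {t3,t29,t36}
  W13: {t3,t15,t23}
  W14: {t12,t15,t32}
  W15: {t8,t21,t32}
  W16: {t19,t21,t36}
  W23: {t3,t33,t34}
  W24: {t16,t27,t28}
  W25: {t13,t16,t33}
  W26: {t14,t28,t36}
  W34: {t4,t7,t15,t31}
  W35: {t17,t18,t33}
  W36: {t18,t25,t31}
  W45: {t5,t16,t32}
  W46: {t11,t28,t31}
  W56: {t18,t20,t21}
  W123: {t3}
  W126: {t36}
  W134: {t15}
  W145: {t32}
  W156: {t21}
  W235: {t33}
  W245: {t16}
  W246: {t28}
  W346: {t31}
  W356: {t18}
C dims 6,15,10; δ0: rk 5, SNF 1^5; δ1: rk 10, SNF 1^9·2
Ȟ^0 = (6 − 5) − 0 = 1, so Ȟ^0 ≅ Z
Ȟ^1 = (15 − 10) − 5 = 0, so Ȟ^1 ≅ 0
Ȟ^2 = (10 − 0) − 10 = 0 plus torsion [2], so Ȟ^2 ≅ Z/2

Ȟ^0 ≅ Z, Ȟ^1 ≅ 0, Ȟ^2 ≅ Z/2


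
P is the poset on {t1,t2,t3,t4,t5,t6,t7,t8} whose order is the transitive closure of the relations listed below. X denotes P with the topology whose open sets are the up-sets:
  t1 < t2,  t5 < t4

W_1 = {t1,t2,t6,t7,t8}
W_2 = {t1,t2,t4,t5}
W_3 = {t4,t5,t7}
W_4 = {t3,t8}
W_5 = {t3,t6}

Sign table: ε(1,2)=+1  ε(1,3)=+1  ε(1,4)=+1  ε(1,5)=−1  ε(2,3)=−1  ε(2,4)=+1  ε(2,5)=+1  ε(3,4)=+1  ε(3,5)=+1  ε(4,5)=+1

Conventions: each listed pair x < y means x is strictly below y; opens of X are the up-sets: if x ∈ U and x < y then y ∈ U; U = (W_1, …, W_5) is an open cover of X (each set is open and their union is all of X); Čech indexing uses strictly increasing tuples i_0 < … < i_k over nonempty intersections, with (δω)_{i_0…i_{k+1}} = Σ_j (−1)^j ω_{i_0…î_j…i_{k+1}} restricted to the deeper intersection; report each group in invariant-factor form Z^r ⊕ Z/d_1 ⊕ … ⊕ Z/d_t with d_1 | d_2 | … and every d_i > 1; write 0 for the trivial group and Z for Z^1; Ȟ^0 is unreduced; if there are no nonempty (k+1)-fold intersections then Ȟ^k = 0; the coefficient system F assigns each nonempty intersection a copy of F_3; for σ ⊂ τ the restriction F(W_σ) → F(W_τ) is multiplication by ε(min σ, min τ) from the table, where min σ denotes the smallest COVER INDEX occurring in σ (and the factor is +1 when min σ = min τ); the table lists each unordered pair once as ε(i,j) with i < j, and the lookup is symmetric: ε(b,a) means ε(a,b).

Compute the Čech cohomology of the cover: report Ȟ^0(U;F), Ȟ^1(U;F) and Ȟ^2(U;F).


nonempty overlaps:
  W12={t1,t2} W13={t7} W14={t8} W15={t6} W23={t4,t5} W45={t3}
C dims 5,6; δ0: rk_F3 5
degree 0: 5−5−0 = 0 → Ȟ^0 ≅ 0
degree 1: 6−0−5 = 1 → Ȟ^1 ≅ Z/3
degree 2: 0−0−0 = 0 → Ȟ^2 ≅ 0

Ȟ^0 = 0; Ȟ^1 = Z/3; Ȟ^2 = 0


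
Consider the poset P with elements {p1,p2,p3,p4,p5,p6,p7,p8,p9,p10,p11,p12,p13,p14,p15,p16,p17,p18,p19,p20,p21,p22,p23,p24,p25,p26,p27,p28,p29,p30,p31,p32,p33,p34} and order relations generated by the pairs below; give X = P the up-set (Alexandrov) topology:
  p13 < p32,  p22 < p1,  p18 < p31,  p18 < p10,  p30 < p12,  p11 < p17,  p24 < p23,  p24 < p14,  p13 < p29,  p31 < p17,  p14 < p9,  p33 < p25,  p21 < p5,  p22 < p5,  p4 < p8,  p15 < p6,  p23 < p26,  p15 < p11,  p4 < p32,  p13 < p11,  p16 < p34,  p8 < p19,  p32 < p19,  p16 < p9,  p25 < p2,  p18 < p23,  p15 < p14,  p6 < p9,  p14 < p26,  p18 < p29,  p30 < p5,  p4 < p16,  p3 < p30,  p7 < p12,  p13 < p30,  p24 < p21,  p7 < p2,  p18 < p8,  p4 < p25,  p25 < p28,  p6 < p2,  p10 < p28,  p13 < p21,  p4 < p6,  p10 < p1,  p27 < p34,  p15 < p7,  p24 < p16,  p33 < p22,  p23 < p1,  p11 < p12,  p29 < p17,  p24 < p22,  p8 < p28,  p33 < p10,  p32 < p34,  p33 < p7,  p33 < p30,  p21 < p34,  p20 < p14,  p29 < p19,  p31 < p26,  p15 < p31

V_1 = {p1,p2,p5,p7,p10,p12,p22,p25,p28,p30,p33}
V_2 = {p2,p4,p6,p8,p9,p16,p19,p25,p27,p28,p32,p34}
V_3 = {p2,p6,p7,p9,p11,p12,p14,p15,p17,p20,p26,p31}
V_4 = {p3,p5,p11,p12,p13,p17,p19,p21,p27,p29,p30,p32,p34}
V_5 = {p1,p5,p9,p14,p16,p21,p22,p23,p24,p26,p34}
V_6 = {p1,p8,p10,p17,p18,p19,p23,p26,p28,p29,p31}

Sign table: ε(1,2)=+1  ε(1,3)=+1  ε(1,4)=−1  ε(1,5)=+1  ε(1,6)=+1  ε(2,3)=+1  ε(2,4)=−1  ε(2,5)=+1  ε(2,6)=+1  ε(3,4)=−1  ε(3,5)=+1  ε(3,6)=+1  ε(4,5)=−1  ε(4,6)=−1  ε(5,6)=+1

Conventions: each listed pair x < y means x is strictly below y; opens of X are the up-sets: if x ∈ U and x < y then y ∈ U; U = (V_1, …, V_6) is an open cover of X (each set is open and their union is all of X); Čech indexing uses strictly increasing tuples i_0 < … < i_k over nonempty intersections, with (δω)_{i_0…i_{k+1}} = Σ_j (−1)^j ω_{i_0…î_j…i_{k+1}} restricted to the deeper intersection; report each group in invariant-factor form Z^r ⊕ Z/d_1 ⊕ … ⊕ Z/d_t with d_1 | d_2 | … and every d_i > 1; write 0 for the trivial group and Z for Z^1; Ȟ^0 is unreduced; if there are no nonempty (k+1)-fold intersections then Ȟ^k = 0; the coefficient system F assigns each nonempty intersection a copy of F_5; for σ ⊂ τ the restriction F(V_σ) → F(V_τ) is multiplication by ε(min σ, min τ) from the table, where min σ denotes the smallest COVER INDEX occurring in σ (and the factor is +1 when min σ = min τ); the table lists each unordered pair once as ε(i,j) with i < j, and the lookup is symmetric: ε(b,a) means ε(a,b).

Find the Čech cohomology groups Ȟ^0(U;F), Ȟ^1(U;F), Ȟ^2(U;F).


Ȟ^0 ≅ Z/5; Ȟ^1 ≅ 0; Ȟ^2 ≅ 0

cover nerve:
  V12={p2,p25,p28} V13={p2,p7,p12} V14={p5,p12,p30} V15={p1,p5,p22} V16={p1,p10,p28} V23={p2,p6,p9} V24={p19,p27,p32,p34} V25={p9,p16,p34} V26={p8,p19,p28} V34={p11,p12,p17} V35={p9,p14,p26} V36={p17,p26,p31} V45={p5,p21,p34} V46={p17,p19,p29} V56={p1,p23,p26}
  V123={p2} V126={p28} V134={p12} V145={p5} V156={p1} V235={p9} V245={p34} V246={p19} V346={p17} V356={p26}
C dims 6,15,10; δ0: rk_F5 5; δ1: rk_F5 10
Ȟ^0: (6−5)−0=1 ⇒ Z/5
Ȟ^1: (15−10)−5=0 ⇒ 0
Ȟ^2: (10−0)−10=0 ⇒ 0


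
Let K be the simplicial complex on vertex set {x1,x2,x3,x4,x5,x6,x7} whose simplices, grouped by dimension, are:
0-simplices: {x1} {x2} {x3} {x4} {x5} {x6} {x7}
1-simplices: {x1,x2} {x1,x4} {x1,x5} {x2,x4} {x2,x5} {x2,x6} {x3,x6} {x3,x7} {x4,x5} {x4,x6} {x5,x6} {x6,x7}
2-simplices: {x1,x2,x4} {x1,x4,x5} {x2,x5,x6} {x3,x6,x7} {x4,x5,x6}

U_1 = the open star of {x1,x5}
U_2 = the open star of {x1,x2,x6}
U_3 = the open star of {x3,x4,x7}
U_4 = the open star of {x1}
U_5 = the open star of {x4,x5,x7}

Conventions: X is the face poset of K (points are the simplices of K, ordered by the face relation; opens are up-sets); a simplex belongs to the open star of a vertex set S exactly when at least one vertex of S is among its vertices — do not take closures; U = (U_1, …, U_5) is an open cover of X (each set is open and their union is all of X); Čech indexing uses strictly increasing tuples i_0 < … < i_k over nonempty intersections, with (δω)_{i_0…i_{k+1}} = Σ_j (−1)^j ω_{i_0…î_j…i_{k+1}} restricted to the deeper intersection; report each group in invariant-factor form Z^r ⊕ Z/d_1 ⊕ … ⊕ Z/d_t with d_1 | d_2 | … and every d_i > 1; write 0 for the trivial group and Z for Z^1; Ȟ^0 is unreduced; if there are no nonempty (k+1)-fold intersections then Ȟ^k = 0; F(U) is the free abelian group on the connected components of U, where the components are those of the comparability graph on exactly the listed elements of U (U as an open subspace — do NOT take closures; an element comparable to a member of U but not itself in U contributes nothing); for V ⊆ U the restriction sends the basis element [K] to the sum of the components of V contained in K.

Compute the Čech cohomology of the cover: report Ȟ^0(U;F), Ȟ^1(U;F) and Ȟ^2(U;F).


nerve of the cover:
  U1={{x1},{x5},{x1,x2},{x1,x4},{x1,x5},{x2,x5},{x4,x5},{x5,x6},{x1,x2,x4},{x1,x4,x5},{x2,x5,x6},{x4,x5,x6}} U2={{x1},{x2},{x6},{x1,x2},{x1,x4},{x1,x5},{x2,x4},{x2,x5},{x2,x6},{x3,x6},{x4,x6},{x5,x6},{x6,x7},{x1,x2,x4},{x1,x4,x5},{x2,x5,x6},{x3,x6,x7},{x4,x5,x6}} U3={{x3},{x4},{x7},{x1,x4},{x2,x4},{x3,x6},{x3,x7},{x4,x5},{x4,x6},{x6,x7},{x1,x2,x4},{x1,x4,x5},{x3,x6,x7},{x4,x5,x6}} U4={{x1},{x1,x2},{x1,x4},{x1,x5},{x1,x2,x4},{x1,x4,x5}} U5={{x4},{x5},{x7},{x1,x4},{x1,x5},{x2,x4},{x2,x5},{x3,x7},{x4,x5},{x4,x6},{x5,x6},{x6,x7},{x1,x2,x4},{x1,x4,x5},{x2,x5,x6},{x3,x6,x7},{x4,x5,x6}}
  U12={{x1},{x1,x2},{x1,x4},{x1,x5},{x2,x5},{x5,x6},{x1,x2,x4},{x1,x4,x5},{x2,x5,x6},{x4,x5,x6}} U13={{x1,x4},{x4,x5},{x1,x2,x4},{x1,x4,x5},{x4,x5,x6}} U14={{x1},{x1,x2},{x1,x4},{x1,x5},{x1,x2,x4},{x1,x4,x5}} U15={{x5},{x1,x4},{x1,x5},{x2,x5},{x4,x5},{x5,x6},{x1,x2,x4},{x1,x4,x5},{x2,x5,x6},{x4,x5,x6}} U23={{x1,x4},{x2,x4},{x3,x6},{x4,x6},{x6,x7},{x1,x2,x4},{x1,x4,x5},{x3,x6,x7},{x4,x5,x6}} U24={{x1},{x1,x2},{x1,x4},{x1,x5},{x1,x2,x4},{x1,x4,x5}} U25={{x1,x4},{x1,x5},{x2,x4},{x2,x5},{x4,x6},{x5,x6},{x6,x7},{x1,x2,x4},{x1,x4,x5},{x2,x5,x6},{x3,x6,x7},{x4,x5,x6}} U34={{x1,x4},{x1,x2,x4},{x1,x4,x5}} U35={{x4},{x7},{x1,x4},{x2,x4},{x3,x7},{x4,x5},{x4,x6},{x6,x7},{x1,x2,x4},{x1,x4,x5},{x3,x6,x7},{x4,x5,x6}} U45={{x1,x4},{x1,x5},{x1,x2,x4},{x1,x4,x5}}
  U123={{x1,x4},{x1,x2,x4},{x1,x4,x5},{x4,x5,x6}} U124={{x1},{x1,x2},{x1,x4},{x1,x5},{x1,x2,x4},{x1,x4,x5}} U125={{x1,x4},{x1,x5},{x2,x5},{x5,x6},{x1,x2,x4},{x1,x4,x5},{x2,x5,x6},{x4,x5,x6}} U134={{x1,x4},{x1,x2,x4},{x1,x4,x5}} U135={{x1,x4},{x4,x5},{x1,x2,x4},{x1,x4,x5},{x4,x5,x6}} U145={{x1,x4},{x1,x5},{x1,x2,x4},{x1,x4,x5}} U234={{x1,x4},{x1,x2,x4},{x1,x4,x5}} U235={{x1,x4},{x2,x4},{x4,x6},{x6,x7},{x1,x2,x4},{x1,x4,x5},{x3,x6,x7},{x4,x5,x6}} U245={{x1,x4},{x1,x5},{x1,x2,x4},{x1,x4,x5}} U345={{x1,x4},{x1,x2,x4},{x1,x4,x5}}
  U1234={{x1,x4},{x1,x2,x4},{x1,x4,x5}} U1235={{x1,x4},{x1,x2,x4},{x1,x4,x5},{x4,x5,x6}} U1245={{x1,x4},{x1,x5},{x1,x2,x4},{x1,x4,x5}} U1345={{x1,x4},{x1,x2,x4},{x1,x4,x5}} U2345={{x1,x4},{x1,x2,x4},{x1,x4,x5}}
  U12345={{x1,x4},{x1,x2,x4},{x1,x4,x5}}
components per intersection:
  U1: {{x1},{x5},{x1,x2},{x1,x4},{x1,x5},{x2,x5},{x4,x5},{x5,x6},{x1,x2,x4},{x1,x4,x5},{x2,x5,x6},{x4,x5,x6}}
  U2: {{x1},{x2},{x6},{x1,x2},{x1,x4},{x1,x5},{x2,x4},{x2,x5},{x2,x6},{x3,x6},{x4,x6},{x5,x6},{x6,x7},{x1,x2,x4},{x1,x4,x5},{x2,x5,x6},{x3,x6,x7},{x4,x5,x6}}
  U3: {{x3},{x7},{x3,x6},{x3,x7},{x6,x7},{x3,x6,x7}} {{x4},{x1,x4},{x2,x4},{x4,x5},{x4,x6},{x1,x2,x4},{x1,x4,x5},{x4,x5,x6}}
  U4: {{x1},{x1,x2},{x1,x4},{x1,x5},{x1,x2,x4},{x1,x4,x5}}
  U5: {{x4},{x5},{x1,x4},{x1,x5},{x2,x4},{x2,x5},{x4,x5},{x4,x6},{x5,x6},{x1,x2,x4},{x1,x4,x5},{x2,x5,x6},{x4,x5,x6}} {{x7},{x3,x7},{x6,x7},{x3,x6,x7}}
  U12: {{x1},{x1,x2},{x1,x4},{x1,x5},{x1,x2,x4},{x1,x4,x5}} {{x2,x5},{x5,x6},{x2,x5,x6},{x4,x5,x6}}
  U13: {{x1,x4},{x4,x5},{x1,x2,x4},{x1,x4,x5},{x4,x5,x6}}
  U14: {{x1},{x1,x2},{x1,x4},{x1,x5},{x1,x2,x4},{x1,x4,x5}}
  U15: {{x5},{x1,x4},{x1,x5},{x2,x5},{x4,x5},{x5,x6},{x1,x2,x4},{x1,x4,x5},{x2,x5,x6},{x4,x5,x6}}
  U23: {{x1,x4},{x2,x4},{x1,x2,x4},{x1,x4,x5}} {{x3,x6},{x6,x7},{x3,x6,x7}} {{x4,x6},{x4,x5,x6}}
  U24: {{x1},{x1,x2},{x1,x4},{x1,x5},{x1,x2,x4},{x1,x4,x5}}
  U25: {{x1,x4},{x1,x5},{x2,x4},{x1,x2,x4},{x1,x4,x5}} {{x2,x5},{x4,x6},{x5,x6},{x2,x5,x6},{x4,x5,x6}} {{x6,x7},{x3,x6,x7}}
  U34: {{x1,x4},{x1,x2,x4},{x1,x4,x5}}
  U35: {{x4},{x1,x4},{x2,x4},{x4,x5},{x4,x6},{x1,x2,x4},{x1,x4,x5},{x4,x5,x6}} {{x7},{x3,x7},{x6,x7},{x3,x6,x7}}
  U45: {{x1,x4},{x1,x5},{x1,x2,x4},{x1,x4,x5}}
  U123: {{x1,x4},{x1,x2,x4},{x1,x4,x5}} {{x4,x5,x6}}
  U124: {{x1},{x1,x2},{x1,x4},{x1,x5},{x1,x2,x4},{x1,x4,x5}}
  U125: {{x1,x4},{x1,x5},{x1,x2,x4},{x1,x4,x5}} {{x2,x5},{x5,x6},{x2,x5,x6},{x4,x5,x6}}
  U134: {{x1,x4},{x1,x2,x4},{x1,x4,x5}}
  U135: {{x1,x4},{x4,x5},{x1,x2,x4},{x1,x4,x5},{x4,x5,x6}}
  U145: {{x1,x4},{x1,x5},{x1,x2,x4},{x1,x4,x5}}
  U234: {{x1,x4},{x1,x2,x4},{x1,x4,x5}}
  U235: {{x1,x4},{x2,x4},{x1,x2,x4},{x1,x4,x5}} {{x4,x6},{x4,x5,x6}} {{x6,x7},{x3,x6,x7}}
  U245: {{x1,x4},{x1,x5},{x1,x2,x4},{x1,x4,x5}}
  U345: {{x1,x4},{x1,x2,x4},{x1,x4,x5}}
  U1234: {{x1,x4},{x1,x2,x4},{x1,x4,x5}}
  U1235: {{x1,x4},{x1,x2,x4},{x1,x4,x5}} {{x4,x5,x6}}
  U1245: {{x1,x4},{x1,x5},{x1,x2,x4},{x1,x4,x5}}
  U1345: {{x1,x4},{x1,x2,x4},{x1,x4,x5}}
  U2345: {{x1,x4},{x1,x2,x4},{x1,x4,x5}}
  U12345: {{x1,x4},{x1,x2,x4},{x1,x4,x5}}
C dims 7,16,14,6; δ0: rk 6, SNF 1^6; δ1: rk 9, SNF 1^9; δ2: rk 5, SNF 1^5
Ȟ^0 = (7 − 6) − 0 = 1, so Ȟ^0 ≅ Z
Ȟ^1 = (16 − 9) − 6 = 1, so Ȟ^1 ≅ Z
Ȟ^2 = (14 − 5) − 9 = 0, so Ȟ^2 ≅ 0

Ȟ^0 = Z, Ȟ^1 = Z, Ȟ^2 = 0


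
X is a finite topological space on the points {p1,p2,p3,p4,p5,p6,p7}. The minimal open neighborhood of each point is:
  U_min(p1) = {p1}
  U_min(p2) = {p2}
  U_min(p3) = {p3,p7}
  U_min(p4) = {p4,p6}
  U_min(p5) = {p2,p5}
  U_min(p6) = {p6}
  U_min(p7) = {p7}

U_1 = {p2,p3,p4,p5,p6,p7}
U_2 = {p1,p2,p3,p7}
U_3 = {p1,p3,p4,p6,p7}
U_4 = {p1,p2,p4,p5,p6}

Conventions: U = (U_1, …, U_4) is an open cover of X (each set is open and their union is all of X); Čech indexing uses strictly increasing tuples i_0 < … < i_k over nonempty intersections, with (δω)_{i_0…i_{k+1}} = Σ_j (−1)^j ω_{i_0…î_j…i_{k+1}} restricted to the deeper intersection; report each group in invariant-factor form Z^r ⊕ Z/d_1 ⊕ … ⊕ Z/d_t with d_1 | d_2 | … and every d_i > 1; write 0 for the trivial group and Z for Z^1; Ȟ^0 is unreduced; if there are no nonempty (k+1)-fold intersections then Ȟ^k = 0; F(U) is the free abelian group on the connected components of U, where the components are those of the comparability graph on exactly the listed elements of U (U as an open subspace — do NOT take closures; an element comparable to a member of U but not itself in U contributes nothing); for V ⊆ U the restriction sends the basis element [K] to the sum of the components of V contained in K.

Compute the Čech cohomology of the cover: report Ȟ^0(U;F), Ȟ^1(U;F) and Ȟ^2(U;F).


Ȟ^0 ≅ Z^4,  Ȟ^1 ≅ 0,  Ȟ^2 ≅ 0

cover nerve:
  U12={p2,p3,p7} U13={p3,p4,p6,p7} U14={p2,p4,p5,p6} U23={p1,p3,p7} U24={p1,p2} U34={p1,p4,p6}
  U123={p3,p7} U124={p2} U134={p4,p6} U234={p1}
components per intersection:
  U1: {p2,p5} {p3,p7} {p4,p6}
  U2: {p1} {p2} {p3,p7}
  U3: {p1} {p3,p7} {p4,p6}
  U4: {p1} {p2,p5} {p4,p6}
  U12: {p2} {p3,p7}
  U13: {p3,p7} {p4,p6}
  U14: {p2,p5} {p4,p6}
  U23: {p1} {p3,p7}
  U24: {p1} {p2}
  U34: {p1} {p4,p6}
  U123: {p3,p7}
  U124: {p2}
  U134: {p4,p6}
  U234: {p1}
C dims 12,12,4; δ0: rk 8, SNF 1^8; δ1: rk 4, SNF 1^4
Ȟ^0: (12−8)−0=4 ⇒ Z^4
Ȟ^1: (12−4)−8=0 ⇒ 0
Ȟ^2: (4−0)−4=0 ⇒ 0


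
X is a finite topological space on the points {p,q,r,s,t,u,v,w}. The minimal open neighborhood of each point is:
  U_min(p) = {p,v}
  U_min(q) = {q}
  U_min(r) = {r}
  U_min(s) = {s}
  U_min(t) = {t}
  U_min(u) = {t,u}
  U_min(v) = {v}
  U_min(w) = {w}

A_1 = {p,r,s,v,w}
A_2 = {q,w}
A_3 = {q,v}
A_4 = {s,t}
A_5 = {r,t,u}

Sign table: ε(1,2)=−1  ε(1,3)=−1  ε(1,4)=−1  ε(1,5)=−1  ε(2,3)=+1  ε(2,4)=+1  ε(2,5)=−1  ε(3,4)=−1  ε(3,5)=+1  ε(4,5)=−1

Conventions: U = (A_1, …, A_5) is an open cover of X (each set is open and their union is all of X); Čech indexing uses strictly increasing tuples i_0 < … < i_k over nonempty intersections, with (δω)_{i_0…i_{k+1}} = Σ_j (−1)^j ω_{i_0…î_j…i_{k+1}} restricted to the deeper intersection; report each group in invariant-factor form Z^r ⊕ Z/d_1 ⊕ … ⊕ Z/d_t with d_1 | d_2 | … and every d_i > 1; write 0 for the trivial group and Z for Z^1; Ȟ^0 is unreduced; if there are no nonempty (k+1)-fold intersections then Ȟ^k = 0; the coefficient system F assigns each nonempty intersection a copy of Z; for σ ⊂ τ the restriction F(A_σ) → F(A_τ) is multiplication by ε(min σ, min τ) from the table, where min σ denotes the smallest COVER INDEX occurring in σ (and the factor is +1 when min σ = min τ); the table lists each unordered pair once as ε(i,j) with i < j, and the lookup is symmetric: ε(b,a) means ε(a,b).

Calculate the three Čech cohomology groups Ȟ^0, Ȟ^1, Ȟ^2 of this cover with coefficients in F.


Ȟ^0 = 0,  Ȟ^1 = Z ⊕ Z/2,  Ȟ^2 = 0

intersection data:
  A12={w} A13={v} A14={s} A15={r} A23={q} A45={t}
C dims 5,6; δ0: rk 5, SNF 1^4·2
Ȟ^0 = (5 − 5) − 0 = 0, so Ȟ^0 ≅ 0
Ȟ^1 = (6 − 0) − 5 = 1 plus torsion [2], so Ȟ^1 ≅ Z ⊕ Z/2
Ȟ^2 = (0 − 0) − 0 = 0, so Ȟ^2 ≅ 0


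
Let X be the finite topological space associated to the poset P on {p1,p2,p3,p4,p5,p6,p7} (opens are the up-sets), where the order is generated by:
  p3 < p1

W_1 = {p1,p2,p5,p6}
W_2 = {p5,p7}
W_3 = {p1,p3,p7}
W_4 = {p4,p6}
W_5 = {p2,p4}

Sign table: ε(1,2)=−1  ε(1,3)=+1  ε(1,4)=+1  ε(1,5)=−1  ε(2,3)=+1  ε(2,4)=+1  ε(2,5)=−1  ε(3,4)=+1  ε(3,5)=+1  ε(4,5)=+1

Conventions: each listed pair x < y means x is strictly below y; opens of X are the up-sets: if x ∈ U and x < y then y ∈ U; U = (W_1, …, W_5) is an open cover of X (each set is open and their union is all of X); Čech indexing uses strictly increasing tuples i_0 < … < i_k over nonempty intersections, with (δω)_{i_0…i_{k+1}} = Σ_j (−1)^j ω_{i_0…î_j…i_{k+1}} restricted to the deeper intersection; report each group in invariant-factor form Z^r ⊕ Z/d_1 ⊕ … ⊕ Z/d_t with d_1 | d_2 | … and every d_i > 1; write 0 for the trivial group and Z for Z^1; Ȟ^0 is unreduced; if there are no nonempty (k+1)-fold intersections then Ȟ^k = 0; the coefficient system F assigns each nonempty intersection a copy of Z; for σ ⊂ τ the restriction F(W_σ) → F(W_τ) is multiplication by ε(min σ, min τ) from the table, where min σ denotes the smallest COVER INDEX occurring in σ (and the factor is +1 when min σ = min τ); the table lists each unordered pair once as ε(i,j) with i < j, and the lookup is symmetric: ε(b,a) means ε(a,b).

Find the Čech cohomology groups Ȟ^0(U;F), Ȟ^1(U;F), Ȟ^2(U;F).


cover nerve:
  W12={p5} W13={p1} W14={p6} W15={p2} W23={p7} W45={p4}
C dims 5,6; δ0: rk 5, SNF 1^4·2
Ȟ^0: (5−5)−0=0 ⇒ 0
Ȟ^1: (6−0)−5=1 plus torsion [2] ⇒ Z ⊕ Z/2
Ȟ^2: (0−0)−0=0 ⇒ 0

Ȟ^0 ≅ 0, Ȟ^1 ≅ Z ⊕ Z/2 and Ȟ^2 ≅ 0
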